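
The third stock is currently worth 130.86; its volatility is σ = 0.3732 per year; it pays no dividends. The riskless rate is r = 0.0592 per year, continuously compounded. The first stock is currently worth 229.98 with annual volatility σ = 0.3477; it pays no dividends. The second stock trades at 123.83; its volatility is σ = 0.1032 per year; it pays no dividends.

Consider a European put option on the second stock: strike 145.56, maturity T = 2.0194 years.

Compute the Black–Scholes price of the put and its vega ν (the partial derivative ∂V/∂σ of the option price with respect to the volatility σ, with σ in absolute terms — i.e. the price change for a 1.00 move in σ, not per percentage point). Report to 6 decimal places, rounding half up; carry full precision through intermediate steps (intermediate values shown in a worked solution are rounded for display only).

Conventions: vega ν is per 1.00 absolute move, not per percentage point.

price = 10.360707
ν = 68.613110

σ√T = 0.1032·√2.0194 = 0.146653
d₁ = (ln(S/K) + (r+σ²/2)T) / (σ√T) = (ln(123.83/145.56) + (0.0592+0.1032²/2)·2.0194) / 0.146653 = (-0.161679 + 0.130302) / 0.146653 = -0.213952
d₂ = d₁ − σ√T = -0.213952 − 0.146653 = -0.360605
e^{−rT} = 0.887321
N(−d₁) = 0.584708,  N(−d₂) = 0.640803
Put price V = K·e^{−rT}·N(−d₂) − S·N(−d₁) = 82.765065 − 72.404358 = 10.360707
φ(d₁) = (1/√(2π))·e^{−d₁²/2} = 0.389915
ν = S·φ(d₁)·√T = 68.613110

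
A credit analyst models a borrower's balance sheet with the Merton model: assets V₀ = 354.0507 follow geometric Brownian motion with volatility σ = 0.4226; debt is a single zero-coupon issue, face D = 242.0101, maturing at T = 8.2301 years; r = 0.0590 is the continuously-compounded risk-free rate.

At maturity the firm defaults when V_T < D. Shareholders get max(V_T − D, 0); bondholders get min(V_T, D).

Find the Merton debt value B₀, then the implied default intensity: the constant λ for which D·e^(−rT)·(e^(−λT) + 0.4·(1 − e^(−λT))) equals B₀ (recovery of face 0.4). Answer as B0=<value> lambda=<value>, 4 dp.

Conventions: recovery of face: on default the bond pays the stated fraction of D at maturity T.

Equity is a call on the firm's assets struck at D = 242.0101:
d₁ = [ln(V₀/D) + (r + σ²/2)T] / (σ√T)
   = [ln(354.0507/242.0101) + (0.0590 + 0.5·0.4226²)·8.2301] / (0.4226·√8.2301)
   = [0.380461 + 1.220486] / 1.212361 = 1.320519
d₂ = d₁ − σ√T = 1.320519 − 1.212361 = 0.108158
N(d₁) = 0.906669,  N(d₂) = 0.543065,  e^(−rT) = 0.615343
E₀ = V₀·N(d₁) − D·e^(−rT)·N(d₂)
   = 354.0507·0.906669 − 242.0101·0.615343·0.543065 = 240.134092
B₀ = V₀ − E₀ = 354.0507 − 240.134092 = 113.916608
e^(−λT) = (B₀·e^(rT)/D − 0.4)/(1 − 0.4) = (113.9166·1.625111/242.0101 − 0.4)/0.6 = 0.60826001
λ = −ln(0.60826001)/8.2301 = 0.060407

B0=113.9166 lambda=0.0604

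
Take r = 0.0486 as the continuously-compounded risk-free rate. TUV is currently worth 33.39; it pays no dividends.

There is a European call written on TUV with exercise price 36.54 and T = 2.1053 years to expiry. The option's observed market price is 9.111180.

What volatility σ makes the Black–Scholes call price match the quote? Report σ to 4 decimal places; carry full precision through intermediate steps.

sigma = 0.4728

At σ = 0.4728 the Black–Scholes value reproduces the quote:
σ√T = 0.4728·√2.1053 = 0.686016
d₁ = (ln(S/K) + (r+σ²/2)T) / (σ√T) = (ln(33.39/36.54) + (0.0486+0.4728²/2)·2.1053) / 0.686016 = (-0.090151 + 0.337627) / 0.686016 = 0.360743
d₂ = d₁ − σ√T = 0.360743 − 0.686016 = -0.325273
e^{−rT} = 0.902743
N(d₁) = 0.640854,  N(d₂) = 0.372487
V = S·N(d₁) − K·e^{−rT}·N(d₂) = 21.398124 − 12.286944 = 9.111180 (the observed quote) — the price is monotone increasing in volatility, hence this σ is the only solution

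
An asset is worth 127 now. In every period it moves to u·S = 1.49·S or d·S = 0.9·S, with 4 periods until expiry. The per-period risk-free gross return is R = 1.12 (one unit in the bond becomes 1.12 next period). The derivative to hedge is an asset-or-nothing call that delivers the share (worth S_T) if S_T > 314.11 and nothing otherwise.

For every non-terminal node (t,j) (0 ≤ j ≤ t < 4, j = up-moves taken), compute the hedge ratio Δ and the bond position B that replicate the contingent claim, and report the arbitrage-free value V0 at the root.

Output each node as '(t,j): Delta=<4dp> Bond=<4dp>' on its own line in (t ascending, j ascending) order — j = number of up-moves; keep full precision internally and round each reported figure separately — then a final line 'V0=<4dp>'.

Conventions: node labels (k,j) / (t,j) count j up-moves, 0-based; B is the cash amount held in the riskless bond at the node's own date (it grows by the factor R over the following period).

The replicating-portfolio and risk-neutral prices coincide; use p* = (1.12−0.9)/(1.49−0.9) = 0.3729 for the latter.
Expiry values: V(4,0)=0.0000, V(4,1)=0.0000, V(4,2)=0.0000, V(4,3)=378.0986, V(4,4)=625.9632
  t=3,j=0: stock 92.5830 → up 137.9487 (V=0.0000), down 83.3247 (V=0.0000). Price 0.0000; hedge Δ=0.0000, bond B=0.0000.
  t=3,j=1: stock 153.2763 → up 228.3817 (V=0.0000), down 137.9487 (V=0.0000). Price 0.0000; hedge Δ=0.0000, bond B=0.0000.
  t=3,j=2: stock 253.7574 → up 378.0986 (V=378.0986), down 228.3817 (V=0.0000). Price 125.8803; hedge Δ=2.5254, bond B=-514.9648.
  t=3,j=3: stock 420.1095 → up 625.9632 (V=625.9632), down 378.0986 (V=378.0986). Price 420.1095; hedge Δ=1.0000, bond B=0.0000.
  t=2,j=0: stock 102.8700 → up 153.2763 (V=0.0000), down 92.5830 (V=0.0000). Price 0.0000; hedge Δ=0.0000, bond B=0.0000.
  t=2,j=1: stock 170.3070 → up 253.7574 (V=125.8803), down 153.2763 (V=0.0000). Price 41.9093; hedge Δ=1.2528, bond B=-171.4471.
  t=2,j=2: stock 281.9527 → up 420.1095 (V=420.1095), down 253.7574 (V=125.8803). Price 210.3508; hedge Δ=1.7687, bond B=-288.3429.
  t=1,j=0: stock 114.3000 → up 170.3070 (V=41.9093), down 102.8700 (V=0.0000). Price 13.9529; hedge Δ=0.6215, bond B=-57.0798.
  t=1,j=1: stock 189.2300 → up 281.9527 (V=210.3508), down 170.3070 (V=41.9093). Price 93.4982; hedge Δ=1.5087, bond B=-191.9959.
  t=0,j=0: stock 127.0000 → up 189.2300 (V=93.4982), down 114.3000 (V=13.9529). Price 38.9409; hedge Δ=1.0616, bond B=-95.8817.
As a check, the time-0 holding Δ(0,0)·S0 + B(0,0) comes to 38.9409 — exactly V0.

(0,0): Delta=1.0616 Bond=-95.8817
(1,0): Delta=0.6215 Bond=-57.0798
(1,1): Delta=1.5087 Bond=-191.9959
(2,0): Delta=0.0000 Bond=0.0000
(2,1): Delta=1.2528 Bond=-171.4471
(2,2): Delta=1.7687 Bond=-288.3429
(3,0): Delta=0.0000 Bond=0.0000
(3,1): Delta=0.0000 Bond=0.0000
(3,2): Delta=2.5254 Bond=-514.9648
(3,3): Delta=1.0000 Bond=0.0000
V0=38.9409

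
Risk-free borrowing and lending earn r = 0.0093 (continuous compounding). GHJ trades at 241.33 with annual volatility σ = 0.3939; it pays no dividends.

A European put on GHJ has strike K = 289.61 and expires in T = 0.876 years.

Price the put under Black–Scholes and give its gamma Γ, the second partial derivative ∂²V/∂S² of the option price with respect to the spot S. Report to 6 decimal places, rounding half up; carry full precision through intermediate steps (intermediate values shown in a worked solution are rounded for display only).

σ√T = 0.3939·√0.876 = 0.368670
d₁ = (ln(S/K) + (r+σ²/2)T) / (σ√T) = (ln(241.33/289.61) + (0.0093+0.3939²/2)·0.876) / 0.368670 = (-0.182370 + 0.076106) / 0.368670 = -0.288237
d₂ = d₁ − σ√T = -0.288237 − 0.368670 = -0.656907
e^{−rT} = 0.991886
N(−d₁) = 0.613417,  N(−d₂) = 0.744380
Put price V = K·e^{−rT}·N(−d₂) − S·N(−d₁) = 213.830618 − 148.035968 = 65.794650
φ(d₁) = (1/√(2π))·e^{−d₁²/2} = 0.382710
Γ = φ(d₁) / (S·σ·√T) = 0.004302

price = 65.794650
Γ = 0.004302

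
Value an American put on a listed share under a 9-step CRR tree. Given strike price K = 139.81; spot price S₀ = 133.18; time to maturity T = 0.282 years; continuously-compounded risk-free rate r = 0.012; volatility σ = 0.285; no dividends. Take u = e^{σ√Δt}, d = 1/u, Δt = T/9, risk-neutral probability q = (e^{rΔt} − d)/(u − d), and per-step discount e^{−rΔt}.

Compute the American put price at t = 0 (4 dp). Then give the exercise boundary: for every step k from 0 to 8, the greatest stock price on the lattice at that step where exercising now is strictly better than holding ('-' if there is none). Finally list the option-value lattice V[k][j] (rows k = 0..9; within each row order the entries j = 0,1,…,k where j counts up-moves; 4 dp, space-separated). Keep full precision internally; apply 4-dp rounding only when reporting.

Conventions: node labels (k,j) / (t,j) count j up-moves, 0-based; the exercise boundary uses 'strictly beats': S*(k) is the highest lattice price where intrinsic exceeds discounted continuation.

Δt=0.03133, u=1.05174, d=0.95080, q=0.49112, disc=e^(-rΔt)=0.99962
k=9 terminal: V=max(K-S,0) → 55.2328 46.2538 36.3216 25.3350 13.1821 0.0000 0.0000 0.0000 0.0000 0.0000
k=8: j=0 S=88.9535 intr=50.8565 cont=50.8039 V=50.8565[EX]; j=1 S=98.3970 intr=41.4130 cont=41.3604 V=41.4130[EX]; j=2 S=108.8431 intr=30.9669 cont=30.9143 V=30.9669[EX]; j=3 S=120.3982 intr=19.4118 cont=19.3592 V=19.4118[EX]; j=4 S=133.1800 intr=6.6300 cont=6.7056 V=6.7056[hold]; j=5 S=147.3187 intr=0.0000 cont=0.0000 V=0.0000[hold]; j=6 S=162.9585 intr=0.0000 cont=0.0000 V=0.0000[hold]; j=7 S=180.2586 intr=0.0000 cont=0.0000 V=0.0000[hold]; j=8 S=199.3953 intr=0.0000 cont=0.0000 V=0.0000[hold]  S*(8)=120.3982
k=7: j=0 S=93.5562 intr=46.2538 cont=46.2013 V=46.2538[EX]; j=1 S=103.4884 intr=36.3216 cont=36.2691 V=36.3216[EX]; j=2 S=114.4750 intr=25.3350 cont=25.2825 V=25.3350[EX]; j=3 S=126.6279 intr=13.1821 cont=13.1666 V=13.1821[EX]; j=4 S=140.0711 intr=0.0000 cont=3.4111 V=3.4111[hold]; j=5 S=154.9414 intr=0.0000 cont=0.0000 V=0.0000[hold]; j=6 S=171.3904 intr=0.0000 cont=0.0000 V=0.0000[hold]; j=7 S=189.5857 intr=0.0000 cont=0.0000 V=0.0000[hold]  S*(7)=126.6279
k=6: j=0 S=98.3970 intr=41.4130 cont=41.3604 V=41.4130[EX]; j=1 S=108.8431 intr=30.9669 cont=30.9143 V=30.9669[EX]; j=2 S=120.3982 intr=19.4118 cont=19.3592 V=19.4118[EX]; j=3 S=133.1800 intr=6.6300 cont=8.3802 V=8.3802[hold]; j=4 S=147.3187 intr=0.0000 cont=1.7352 V=1.7352[hold]; j=5 S=162.9585 intr=0.0000 cont=0.0000 V=0.0000[hold]; j=6 S=180.2586 intr=0.0000 cont=0.0000 V=0.0000[hold]  S*(6)=120.3982
k=5: j=0 S=103.4884 intr=36.3216 cont=36.2691 V=36.3216[EX]; j=1 S=114.4750 intr=25.3350 cont=25.2825 V=25.3350[EX]; j=2 S=126.6279 intr=13.1821 cont=13.9888 V=13.9888[hold]; j=3 S=140.0711 intr=0.0000 cont=5.1148 V=5.1148[hold]; j=4 S=154.9414 intr=0.0000 cont=0.8827 V=0.8827[hold]; j=5 S=171.3904 intr=0.0000 cont=0.0000 V=0.0000[hold]  S*(5)=114.4750
k=4: j=0 S=108.8431 intr=30.9669 cont=30.9143 V=30.9669[EX]; j=1 S=120.3982 intr=19.4118 cont=19.7553 V=19.7553[hold]; j=2 S=133.1800 intr=6.6300 cont=9.6270 V=9.6270[hold]; j=3 S=147.3187 intr=0.0000 cont=3.0352 V=3.0352[hold]; j=4 S=162.9585 intr=0.0000 cont=0.4490 V=0.4490[hold]  S*(4)=108.8431
k=3: j=0 S=114.4750 intr=25.3350 cont=25.4511 V=25.4511[hold]; j=1 S=126.6279 intr=13.1821 cont=14.7756 V=14.7756[hold]; j=2 S=140.0711 intr=0.0000 cont=6.3873 V=6.3873[hold]; j=3 S=154.9414 intr=0.0000 cont=1.7644 V=1.7644[hold]  S*(3)=-
k=2: j=0 S=120.3982 intr=19.4118 cont=20.2006 V=20.2006[hold]; j=1 S=133.1800 intr=6.6300 cont=10.6519 V=10.6519[hold]; j=2 S=147.3187 intr=0.0000 cont=4.1154 V=4.1154[hold]  S*(2)=-
k=1: j=0 S=126.6279 intr=13.1821 cont=15.5052 V=15.5052[hold]; j=1 S=140.0711 intr=0.0000 cont=7.4389 V=7.4389[hold]  S*(1)=-
k=0: j=0 S=133.1800 intr=6.6300 cont=11.5394 V=11.5394[hold]  S*(0)=-

price = 11.5394
boundary = - - - - 108.8431 114.4750 120.3982 126.6279 120.3982
tree:
11.5394
15.5052 7.4389
20.2006 10.6519 4.1154
25.4511 14.7756 6.3873 1.7644
30.9669 19.7553 9.6270 3.0352 0.4490
36.3216 25.3350 13.9888 5.1148 0.8827 0.0000
41.4130 30.9669 19.4118 8.3802 1.7352 0.0000 0.0000
46.2538 36.3216 25.3350 13.1821 3.4111 0.0000 0.0000 0.0000
50.8565 41.4130 30.9669 19.4118 6.7056 0.0000 0.0000 0.0000 0.0000
55.2328 46.2538 36.3216 25.3350 13.1821 0.0000 0.0000 0.0000 0.0000 0.0000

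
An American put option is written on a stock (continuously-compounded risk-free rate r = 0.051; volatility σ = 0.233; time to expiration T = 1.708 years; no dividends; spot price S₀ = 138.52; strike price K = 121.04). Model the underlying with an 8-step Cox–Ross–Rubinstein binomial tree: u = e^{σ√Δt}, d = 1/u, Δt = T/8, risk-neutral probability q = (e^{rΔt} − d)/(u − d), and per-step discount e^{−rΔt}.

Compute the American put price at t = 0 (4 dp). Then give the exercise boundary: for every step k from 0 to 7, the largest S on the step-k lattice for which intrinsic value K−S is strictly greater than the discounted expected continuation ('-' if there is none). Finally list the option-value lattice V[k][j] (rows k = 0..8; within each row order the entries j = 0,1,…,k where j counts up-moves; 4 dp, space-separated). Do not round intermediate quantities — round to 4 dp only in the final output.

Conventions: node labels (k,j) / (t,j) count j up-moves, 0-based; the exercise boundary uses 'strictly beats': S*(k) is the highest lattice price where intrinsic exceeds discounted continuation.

Δt=0.21350  u=1.11367  d=0.89793  q=0.52386  discount=0.98917
step 8 (expiry): payoffs max(K−S,0) = 62.4986 48.4335 30.9892 9.3537 0.0000 0.0000 0.0000 0.0000 0.0000
step 7: (k=7,j=0): S=65.1957, K−S=55.8443, hold=54.5335 ⇒ V=55.8443 exercise | (k=7,j=1): S=80.8596, K−S=40.1804, hold=38.8696 ⇒ V=40.1804 exercise | (k=7,j=2): S=100.2868, K−S=20.7532, hold=19.4424 ⇒ V=20.7532 exercise | (k=7,j=3): S=124.3816, K−S=0.0000, hold=4.4054 ⇒ V=4.4054 continue | (k=7,j=4): S=154.2655, K−S=0.0000, hold=0.0000 ⇒ V=0.0000 continue | (k=7,j=5): S=191.3291, K−S=0.0000, hold=0.0000 ⇒ V=0.0000 continue | (k=7,j=6): S=237.2977, K−S=0.0000, hold=0.0000 ⇒ V=0.0000 continue | (k=7,j=7): S=294.3106, K−S=0.0000, hold=0.0000 ⇒ V=0.0000 continue  boundary S*=100.2868
step 6: (k=6,j=0): S=72.6065, K−S=48.4335, hold=47.1227 ⇒ V=48.4335 exercise | (k=6,j=1): S=90.0508, K−S=30.9892, hold=29.6784 ⇒ V=30.9892 exercise | (k=6,j=2): S=111.6863, K−S=9.3537, hold=12.0573 ⇒ V=12.0573 continue | (k=6,j=3): S=138.5200, K−S=0.0000, hold=2.0749 ⇒ V=2.0749 continue | (k=6,j=4): S=171.8007, K−S=0.0000, hold=0.0000 ⇒ V=0.0000 continue | (k=6,j=5): S=213.0773, K−S=0.0000, hold=0.0000 ⇒ V=0.0000 continue | (k=6,j=6): S=264.2711, K−S=0.0000, hold=0.0000 ⇒ V=0.0000 continue  boundary S*=90.0508
step 5: (k=5,j=0): S=80.8596, K−S=40.1804, hold=38.8696 ⇒ V=40.1804 exercise | (k=5,j=1): S=100.2868, K−S=20.7532, hold=20.8434 ⇒ V=20.8434 continue | (k=5,j=2): S=124.3816, K−S=0.0000, hold=6.7540 ⇒ V=6.7540 continue | (k=5,j=3): S=154.2655, K−S=0.0000, hold=0.9772 ⇒ V=0.9772 continue | (k=5,j=4): S=191.3291, K−S=0.0000, hold=0.0000 ⇒ V=0.0000 continue | (k=5,j=5): S=237.2977, K−S=0.0000, hold=0.0000 ⇒ V=0.0000 continue  boundary S*=80.8596
step 4: (k=4,j=0): S=90.0508, K−S=30.9892, hold=29.7251 ⇒ V=30.9892 exercise | (k=4,j=1): S=111.6863, K−S=9.3537, hold=13.3167 ⇒ V=13.3167 continue | (k=4,j=2): S=138.5200, K−S=0.0000, hold=3.6874 ⇒ V=3.6874 continue | (k=4,j=3): S=171.8007, K−S=0.0000, hold=0.4603 ⇒ V=0.4603 continue | (k=4,j=4): S=213.0773, K−S=0.0000, hold=0.0000 ⇒ V=0.0000 continue  boundary S*=90.0508
step 3: (k=3,j=0): S=100.2868, K−S=20.7532, hold=21.4960 ⇒ V=21.4960 continue | (k=3,j=1): S=124.3816, K−S=0.0000, hold=8.1828 ⇒ V=8.1828 continue | (k=3,j=2): S=154.2655, K−S=0.0000, hold=1.9752 ⇒ V=1.9752 continue | (k=3,j=3): S=191.3291, K−S=0.0000, hold=0.2168 ⇒ V=0.2168 continue  boundary S*=-
step 2: (k=2,j=0): S=111.6863, K−S=9.3537, hold=14.3645 ⇒ V=14.3645 continue | (k=2,j=1): S=138.5200, K−S=0.0000, hold=4.8775 ⇒ V=4.8775 continue | (k=2,j=2): S=171.8007, K−S=0.0000, hold=1.0426 ⇒ V=1.0426 continue  boundary S*=-
step 1: (k=1,j=0): S=124.3816, K−S=0.0000, hold=9.2929 ⇒ V=9.2929 continue | (k=1,j=1): S=154.2655, K−S=0.0000, hold=2.8375 ⇒ V=2.8375 continue  boundary S*=-
step 0: (k=0,j=0): S=138.5200, K−S=0.0000, hold=5.8472 ⇒ V=5.8472 continue  boundary S*=-

price = 5.8472
boundary = - - - - 90.0508 80.8596 90.0508 100.2868
tree:
5.8472
9.2929 2.8375
14.3645 4.8775 1.0426
21.4960 8.1828 1.9752 0.2168
30.9892 13.3167 3.6874 0.4603 0.0000
40.1804 20.8434 6.7540 0.9772 0.0000 0.0000
48.4335 30.9892 12.0573 2.0749 0.0000 0.0000 0.0000
55.8443 40.1804 20.7532 4.4054 0.0000 0.0000 0.0000 0.0000
62.4986 48.4335 30.9892 9.3537 0.0000 0.0000 0.0000 0.0000 0.0000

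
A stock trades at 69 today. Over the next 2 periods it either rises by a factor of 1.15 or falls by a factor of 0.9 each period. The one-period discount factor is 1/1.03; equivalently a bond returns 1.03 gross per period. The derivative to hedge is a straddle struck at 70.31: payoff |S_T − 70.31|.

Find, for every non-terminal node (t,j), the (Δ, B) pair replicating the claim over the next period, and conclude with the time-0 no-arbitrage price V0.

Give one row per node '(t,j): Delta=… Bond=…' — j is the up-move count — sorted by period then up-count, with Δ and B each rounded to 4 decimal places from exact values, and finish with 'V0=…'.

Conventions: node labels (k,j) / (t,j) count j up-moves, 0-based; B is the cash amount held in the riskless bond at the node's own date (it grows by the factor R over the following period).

(0,0): Delta=0.2209 Bond=-6.2506
(1,0): Delta=-0.8576 Bond=60.5379
(1,1): Delta=1.0000 Bond=-68.2621
V0=8.9894

Arbitrage-free pricing uses the up-move probability p* = (R−d)/(u−d) = 0.5200, discounting each step at R = 1.03.
Expiry values: V(2,0)=14.4200, V(2,1)=1.1050, V(2,2)=20.9425
  t=1,j=0: stock 62.1000 → up 71.4150 (V=1.1050), down 55.8900 (V=14.4200). Price 7.2779; hedge Δ=-0.8576, bond B=60.5379.
  t=1,j=1: stock 79.3500 → up 91.2525 (V=20.9425), down 71.4150 (V=1.1050). Price 11.0879; hedge Δ=1.0000, bond B=-68.2621.
  t=0,j=0: stock 69.0000 → up 79.3500 (V=11.0879), down 62.1000 (V=7.2779). Price 8.9894; hedge Δ=0.2209, bond B=-6.2506.
Verification: the root portfolio costs Δ(0,0)·S0 + B(0,0) = 8.9894, matching V0.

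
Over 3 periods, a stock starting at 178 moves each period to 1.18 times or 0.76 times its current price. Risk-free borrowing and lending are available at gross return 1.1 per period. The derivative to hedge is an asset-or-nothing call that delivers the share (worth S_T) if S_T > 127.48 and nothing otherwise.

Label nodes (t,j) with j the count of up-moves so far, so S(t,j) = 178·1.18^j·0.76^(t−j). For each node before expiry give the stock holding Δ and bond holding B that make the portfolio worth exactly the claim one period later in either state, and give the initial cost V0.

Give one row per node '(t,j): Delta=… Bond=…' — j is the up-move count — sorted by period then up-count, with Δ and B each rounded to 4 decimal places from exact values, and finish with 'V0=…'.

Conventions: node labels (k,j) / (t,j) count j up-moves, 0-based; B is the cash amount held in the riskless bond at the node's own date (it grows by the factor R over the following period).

Arbitrage-free pricing uses the up-move probability p* = (R−d)/(u−d) = 0.8095, discounting each step at R = 1.1.
At maturity the claim pays: V(3,0)=0.0000, V(3,1)=0.0000, V(3,2)=188.3639, V(3,3)=292.4597
  t=2,j=0: stock 102.8128 → up 121.3191 (V=0.0000), down 78.1377 (V=0.0000). Price 0.0000; hedge Δ=0.0000, bond B=0.0000.
  t=2,j=1: stock 159.6304 → up 188.3639 (V=188.3639), down 121.3191 (V=0.0000). Price 138.6228; hedge Δ=2.8095, bond B=-309.8626.
  t=2,j=2: stock 247.8472 → up 292.4597 (V=292.4597), down 188.3639 (V=188.3639). Price 247.8472; hedge Δ=1.0000, bond B=0.0000.
  t=1,j=0: stock 135.2800 → up 159.6304 (V=138.6228), down 102.8128 (V=0.0000). Price 102.0168; hedge Δ=2.4398, bond B=-228.0374.
  t=1,j=1: stock 210.0400 → up 247.8472 (V=247.8472), down 159.6304 (V=138.6228). Price 206.4023; hedge Δ=1.2381, bond B=-53.6559.
  t=0,j=0: stock 178.0000 → up 210.0400 (V=206.4023), down 135.2800 (V=102.0168). Price 169.5630; hedge Δ=1.3963, bond B=-78.9740.
Check: Δ(0,0)·S0 + B(0,0) = 169.5630 = V0.

(0,0): Delta=1.3963 Bond=-78.9740
(1,0): Delta=2.4398 Bond=-228.0374
(1,1): Delta=1.2381 Bond=-53.6559
(2,0): Delta=0.0000 Bond=0.0000
(2,1): Delta=2.8095 Bond=-309.8626
(2,2): Delta=1.0000 Bond=0.0000
V0=169.5630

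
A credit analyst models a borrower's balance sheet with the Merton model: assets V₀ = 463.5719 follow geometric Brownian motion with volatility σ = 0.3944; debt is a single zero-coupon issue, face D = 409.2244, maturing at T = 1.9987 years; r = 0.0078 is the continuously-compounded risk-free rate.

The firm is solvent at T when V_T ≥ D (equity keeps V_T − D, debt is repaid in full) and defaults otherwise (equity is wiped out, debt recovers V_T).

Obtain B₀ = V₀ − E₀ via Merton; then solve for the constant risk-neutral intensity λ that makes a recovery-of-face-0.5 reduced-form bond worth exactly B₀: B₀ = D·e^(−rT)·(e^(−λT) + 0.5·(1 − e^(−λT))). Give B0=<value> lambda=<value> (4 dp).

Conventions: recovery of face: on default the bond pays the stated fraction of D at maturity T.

B0=335.1843 lambda=0.2050

With assets at 463.5719 and a single debt payment of 409.2244 at 1.9987 years:
d₁ = [ln(V₀/D) + (r + σ²/2)T] / (σ√T)
   = [ln(463.5719/409.2244) + (0.0078 + 0.5·0.3944²)·1.9987] / (0.3944·√1.9987)
   = [0.124698 + 0.171040] / 0.557585 = 0.530391
d₂ = d₁ − σ√T = 0.530391 − 0.557585 = -0.027193
N(d₁) = 0.702080,  N(d₂) = 0.489153,  e^(−rT) = 0.984531
E₀ = V₀·N(d₁) − D·e^(−rT)·N(d₂)
   = 463.5719·0.702080 − 409.2244·0.984531·0.489153 = 128.387616
B₀ = V₀ − E₀ = 463.5719 − 128.387616 = 335.184284
e^(−λT) = (B₀·e^(rT)/D − 0.5)/(1 − 0.5) = (335.1843·1.015712/409.2244 − 0.5)/0.5 = 0.66388280
λ = −ln(0.66388280)/1.9987 = 0.204958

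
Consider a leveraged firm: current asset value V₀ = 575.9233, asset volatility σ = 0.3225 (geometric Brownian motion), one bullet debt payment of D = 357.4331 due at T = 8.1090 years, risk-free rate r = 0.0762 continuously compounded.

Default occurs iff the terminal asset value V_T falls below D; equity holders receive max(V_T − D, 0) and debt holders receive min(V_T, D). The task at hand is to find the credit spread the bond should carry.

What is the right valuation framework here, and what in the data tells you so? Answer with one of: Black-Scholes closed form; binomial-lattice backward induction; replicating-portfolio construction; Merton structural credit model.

framework: Merton structural credit model

Key observation: the data describe a firm's assets (V₀ = 575.9233, GBM) and a single zero-coupon debt of face 357.4331, so credit quantities follow from equity-as-call in the structural model.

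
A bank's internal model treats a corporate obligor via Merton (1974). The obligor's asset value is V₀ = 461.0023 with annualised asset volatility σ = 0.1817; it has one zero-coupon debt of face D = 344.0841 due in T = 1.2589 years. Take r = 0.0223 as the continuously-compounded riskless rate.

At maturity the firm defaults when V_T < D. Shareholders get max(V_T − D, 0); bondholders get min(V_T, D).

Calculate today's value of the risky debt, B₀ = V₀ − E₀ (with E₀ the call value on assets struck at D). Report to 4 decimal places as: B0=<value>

Work the structural quantities from V₀ = 461.0023 against face 344.0841:
d₁ = [ln(V₀/D) + (r + σ²/2)T] / (σ√T)
   = [ln(461.0023/344.0841) + (0.0223 + 0.5·0.1817²)·1.2589] / (0.1817·√1.2589)
   = [0.292517 + 0.048855] / 0.203869 = 1.674468
d₂ = d₁ − σ√T = 1.674468 − 0.203869 = 1.470599
N(d₁) = 0.952981,  N(d₂) = 0.929300,  e^(−rT) = 0.972317
E₀ = V₀·N(d₁) − D·e^(−rT)·N(d₂)
   = 461.0023·0.952981 − 344.0841·0.972317·0.929300 = 128.420711
B₀ = V₀ − E₀ = 461.0023 − 128.420711 = 332.581589

B0=332.5816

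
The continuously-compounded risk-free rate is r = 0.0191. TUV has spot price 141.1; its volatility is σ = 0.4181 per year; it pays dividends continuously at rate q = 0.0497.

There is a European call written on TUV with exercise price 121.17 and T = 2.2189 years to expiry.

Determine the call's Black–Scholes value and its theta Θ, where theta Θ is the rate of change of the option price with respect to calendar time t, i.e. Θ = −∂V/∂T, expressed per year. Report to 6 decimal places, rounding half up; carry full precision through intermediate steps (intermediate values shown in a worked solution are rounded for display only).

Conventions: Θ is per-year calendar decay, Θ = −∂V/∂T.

σ√T = 0.4181·√2.2189 = 0.622801
d₁ = (ln(S/K) + (r−q+σ²/2)T) / (σ√T) = (ln(141.1/121.17) + (0.0191−0.0497+0.4181²/2)·2.2189) / 0.622801 = (0.152274 + 0.126042) / 0.622801 = 0.446879
d₂ = d₁ − σ√T = 0.446879 − 0.622801 = -0.175922
e^{−rT} = 0.958505
e^{−qT} = 0.895584
N(d₁) = 0.672519,  N(d₂) = 0.430178
Call price V = S·e^{−qT}·N(d₁) − K·e^{−rT}·N(d₂) = 84.984094 − 49.961687 = 35.022407
φ(d₁) = (1/√(2π))·e^{−d₁²/2} = 0.361032
Θ = −S·e^{−qT}·φ(d₁)·σ/(2√T) + q·S·e^{−qT}·N(d₁) − r·K·e^{−rT}·N(d₂) = −6.402657 + 4.223709 − 0.954268 = -3.133216

price = 35.022407
Θ = -3.133216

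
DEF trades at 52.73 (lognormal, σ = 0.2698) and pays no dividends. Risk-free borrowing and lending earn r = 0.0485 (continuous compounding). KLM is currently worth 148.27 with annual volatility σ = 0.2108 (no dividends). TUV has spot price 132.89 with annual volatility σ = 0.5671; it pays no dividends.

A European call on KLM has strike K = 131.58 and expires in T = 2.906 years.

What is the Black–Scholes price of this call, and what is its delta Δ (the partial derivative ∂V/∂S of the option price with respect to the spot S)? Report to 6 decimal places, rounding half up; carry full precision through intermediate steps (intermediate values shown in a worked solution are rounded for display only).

price = 40.338854
Δ = 0.817057

σ√T = 0.2108·√2.906 = 0.359351
d₁ = (ln(S/K) + (r+σ²/2)T) / (σ√T) = (ln(148.27/131.58) + (0.0485+0.2108²/2)·2.906) / 0.359351 = (0.119420 + 0.205507) / 0.359351 = 0.904207
d₂ = d₁ − σ√T = 0.904207 − 0.359351 = 0.544856
e^{−rT} = 0.868541
N(d₁) = 0.817057,  N(d₂) = 0.707074
Call price V = S·N(d₁) − K·e^{−rT}·N(d₂) = 121.145066 − 80.806212 = 40.338854
Δ = N(d₁) = 0.817057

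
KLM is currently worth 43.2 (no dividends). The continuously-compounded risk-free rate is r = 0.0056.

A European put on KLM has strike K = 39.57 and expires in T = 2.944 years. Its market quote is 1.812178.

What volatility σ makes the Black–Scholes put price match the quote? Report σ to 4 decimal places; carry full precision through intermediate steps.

sigma = 0.1266

At σ = 0.1266 the Black–Scholes value reproduces the quote:
σ√T = 0.1266·√2.944 = 0.217221
d₁ = (ln(S/K) + (r+σ²/2)T) / (σ√T) = (ln(43.2/39.57) + (0.0056+0.1266²/2)·2.944) / 0.217221 = (0.087769 + 0.040079) / 0.217221 = 0.588562
d₂ = d₁ − σ√T = 0.588562 − 0.217221 = 0.371340
e^{−rT} = 0.983649
N(−d₁) = 0.278078,  N(−d₂) = 0.355192
V = K·e^{−rT}·N(−d₂) − S·N(−d₁) = 13.825132 − 12.012954 = 1.812178 (matching the quote); vega is positive throughout, so no other σ reproduces this price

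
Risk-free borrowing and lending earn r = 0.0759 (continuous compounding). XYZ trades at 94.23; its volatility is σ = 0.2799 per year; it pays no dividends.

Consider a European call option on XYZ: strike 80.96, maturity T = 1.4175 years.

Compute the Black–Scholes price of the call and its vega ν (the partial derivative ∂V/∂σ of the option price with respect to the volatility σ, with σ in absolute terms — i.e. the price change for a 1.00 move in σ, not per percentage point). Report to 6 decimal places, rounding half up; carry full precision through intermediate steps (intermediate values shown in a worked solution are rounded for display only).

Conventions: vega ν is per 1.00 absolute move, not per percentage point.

price = 24.944495
ν = 28.639566

σ√T = 0.2799·√1.4175 = 0.333246
d₁ = (ln(S/K) + (r+σ²/2)T) / (σ√T) = (ln(94.23/80.96) + (0.0759+0.2799²/2)·1.4175) / 0.333246 = (0.151783 + 0.163115) / 0.333246 = 0.944943
d₂ = d₁ − σ√T = 0.944943 − 0.333246 = 0.611697
e^{−rT} = 0.897997
N(d₁) = 0.827656,  N(d₂) = 0.729631
Call price V = S·N(d₁) − K·e^{−rT}·N(d₂) = 77.990016 − 53.045521 = 24.944495
φ(d₁) = (1/√(2π))·e^{−d₁²/2} = 0.255279
ν = S·φ(d₁)·√T = 28.639566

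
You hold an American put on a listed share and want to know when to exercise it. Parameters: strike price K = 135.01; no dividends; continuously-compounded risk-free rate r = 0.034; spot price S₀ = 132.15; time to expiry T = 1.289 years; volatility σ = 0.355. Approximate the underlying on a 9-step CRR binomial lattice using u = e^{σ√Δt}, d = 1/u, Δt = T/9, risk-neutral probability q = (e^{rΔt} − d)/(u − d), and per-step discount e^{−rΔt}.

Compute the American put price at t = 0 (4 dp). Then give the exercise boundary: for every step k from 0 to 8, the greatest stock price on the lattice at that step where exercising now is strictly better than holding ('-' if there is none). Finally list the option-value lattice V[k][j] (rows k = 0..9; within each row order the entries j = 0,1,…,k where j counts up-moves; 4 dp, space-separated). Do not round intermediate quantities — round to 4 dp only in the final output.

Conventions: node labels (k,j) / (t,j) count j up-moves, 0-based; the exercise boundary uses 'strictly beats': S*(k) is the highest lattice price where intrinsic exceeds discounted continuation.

Δt=0.14322, u=1.14379, d=0.87429, q=0.48458, disc=e^(-rΔt)=0.99514
k=9 terminal: V=max(K-S,0) → 95.5693 83.4113 67.5055 46.6966 19.4732 0.0000 0.0000 0.0000 0.0000 0.0000
k=8: j=0 S=45.1120 intr=89.8980 cont=89.2422 V=89.8980[EX]; j=1 S=59.0182 intr=75.9918 cont=75.3360 V=75.9918[EX]; j=2 S=77.2111 intr=57.7989 cont=57.1431 V=57.7989[EX]; j=3 S=101.0121 intr=33.9979 cont=33.3421 V=33.9979[EX]; j=4 S=132.1500 intr=2.8600 cont=9.9882 V=9.9882[hold]; j=5 S=172.8865 intr=0.0000 cont=0.0000 V=0.0000[hold]; j=6 S=226.1803 intr=0.0000 cont=0.0000 V=0.0000[hold]; j=7 S=295.9025 intr=0.0000 cont=0.0000 V=0.0000[hold]; j=8 S=387.1172 intr=0.0000 cont=0.0000 V=0.0000[hold]  S*(8)=101.0121
k=7: j=0 S=51.5987 intr=83.4113 cont=82.7555 V=83.4113[EX]; j=1 S=67.5045 intr=67.5055 cont=66.8497 V=67.5055[EX]; j=2 S=88.3134 intr=46.6966 cont=46.0408 V=46.6966[EX]; j=3 S=115.5368 intr=19.4732 cont=22.2548 V=22.2548[hold]; j=4 S=151.1521 intr=0.0000 cont=5.1232 V=5.1232[hold]; j=5 S=197.7461 intr=0.0000 cont=0.0000 V=0.0000[hold]; j=6 S=258.7032 intr=0.0000 cont=0.0000 V=0.0000[hold]; j=7 S=338.4508 intr=0.0000 cont=0.0000 V=0.0000[hold]  S*(7)=88.3134
k=6: j=0 S=59.0182 intr=75.9918 cont=75.3360 V=75.9918[EX]; j=1 S=77.2111 intr=57.7989 cont=57.1431 V=57.7989[EX]; j=2 S=101.0121 intr=33.9979 cont=34.6834 V=34.6834[hold]; j=3 S=132.1500 intr=2.8600 cont=13.8854 V=13.8854[hold]; j=4 S=172.8865 intr=0.0000 cont=2.6278 V=2.6278[hold]; j=5 S=226.1803 intr=0.0000 cont=0.0000 V=0.0000[hold]; j=6 S=295.9025 intr=0.0000 cont=0.0000 V=0.0000[hold]  S*(6)=77.2111
k=5: j=0 S=67.5045 intr=67.5055 cont=66.8497 V=67.5055[EX]; j=1 S=88.3134 intr=46.6966 cont=46.3713 V=46.6966[EX]; j=2 S=115.5368 intr=19.4732 cont=24.4857 V=24.4857[hold]; j=3 S=151.1521 intr=0.0000 cont=8.3893 V=8.3893[hold]; j=4 S=197.7461 intr=0.0000 cont=1.3478 V=1.3478[hold]; j=5 S=258.7032 intr=0.0000 cont=0.0000 V=0.0000[hold]  S*(5)=88.3134
k=4: j=0 S=77.2111 intr=57.7989 cont=57.1431 V=57.7989[EX]; j=1 S=101.0121 intr=33.9979 cont=35.7592 V=35.7592[hold]; j=2 S=132.1500 intr=2.8600 cont=16.6047 V=16.6047[hold]; j=3 S=172.8865 intr=0.0000 cont=4.9530 V=4.9530[hold]; j=4 S=226.1803 intr=0.0000 cont=0.6913 V=0.6913[hold]  S*(4)=77.2111
k=3: j=0 S=88.3134 intr=46.6966 cont=46.8901 V=46.8901[hold]; j=1 S=115.5368 intr=19.4732 cont=26.3488 V=26.3488[hold]; j=2 S=151.1521 intr=0.0000 cont=10.9053 V=10.9053[hold]; j=3 S=197.7461 intr=0.0000 cont=2.8739 V=2.8739[hold]  S*(3)=-
k=2: j=0 S=101.0121 intr=33.9979 cont=36.7569 V=36.7569[hold]; j=1 S=132.1500 intr=2.8600 cont=18.7736 V=18.7736[hold]; j=2 S=172.8865 intr=0.0000 cont=6.9794 V=6.9794[hold]  S*(2)=-
k=1: j=0 S=115.5368 intr=19.4732 cont=27.9064 V=27.9064[hold]; j=1 S=151.1521 intr=0.0000 cont=12.9950 V=12.9950[hold]  S*(1)=-
k=0: j=0 S=132.1500 intr=2.8600 cont=20.5802 V=20.5802[hold]  S*(0)=-

price = 20.5802
boundary = - - - - 77.2111 88.3134 77.2111 88.3134 101.0121
tree:
20.5802
27.9064 12.9950
36.7569 18.7736 6.9794
46.8901 26.3488 10.9053 2.8739
57.7989 35.7592 16.6047 4.9530 0.6913
67.5055 46.6966 24.4857 8.3893 1.3478 0.0000
75.9918 57.7989 34.6834 13.8854 2.6278 0.0000 0.0000
83.4113 67.5055 46.6966 22.2548 5.1232 0.0000 0.0000 0.0000
89.8980 75.9918 57.7989 33.9979 9.9882 0.0000 0.0000 0.0000 0.0000
95.5693 83.4113 67.5055 46.6966 19.4732 0.0000 0.0000 0.0000 0.0000 0.0000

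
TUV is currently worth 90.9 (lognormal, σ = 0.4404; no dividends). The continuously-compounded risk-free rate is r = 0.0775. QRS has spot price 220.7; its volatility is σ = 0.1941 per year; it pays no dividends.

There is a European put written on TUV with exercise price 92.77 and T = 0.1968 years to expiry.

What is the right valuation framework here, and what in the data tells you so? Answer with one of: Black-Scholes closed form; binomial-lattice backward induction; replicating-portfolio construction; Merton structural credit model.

framework: Black-Scholes closed form

Key observation: the instrument is a plain European put (strike 92.77) on a lognormal asset; the exact continuous-time formula applies directly.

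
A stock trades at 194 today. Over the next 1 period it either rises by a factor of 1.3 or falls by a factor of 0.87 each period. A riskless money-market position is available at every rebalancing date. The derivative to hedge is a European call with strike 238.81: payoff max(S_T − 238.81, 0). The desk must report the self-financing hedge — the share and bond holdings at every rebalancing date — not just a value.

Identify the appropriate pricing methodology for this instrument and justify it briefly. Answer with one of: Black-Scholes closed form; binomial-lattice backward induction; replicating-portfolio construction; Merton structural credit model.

framework: replicating-portfolio construction

Key observation: a price alone would not answer the question — the per-node share/bond construction on the spot-194, 1.3/0.87 tree is required, and only the replicating-portfolio method yields it.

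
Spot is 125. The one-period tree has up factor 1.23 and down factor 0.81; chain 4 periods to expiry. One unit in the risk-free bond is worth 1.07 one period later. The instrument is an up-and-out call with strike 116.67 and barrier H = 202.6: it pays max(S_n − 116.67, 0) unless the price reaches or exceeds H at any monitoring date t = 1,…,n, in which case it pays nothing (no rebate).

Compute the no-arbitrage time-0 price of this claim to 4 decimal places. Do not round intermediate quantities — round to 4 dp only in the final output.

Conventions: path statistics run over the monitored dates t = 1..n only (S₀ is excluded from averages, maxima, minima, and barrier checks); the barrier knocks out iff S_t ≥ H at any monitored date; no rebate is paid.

price = 16.7246

Risk-neutral up-probability p* = (R−d)/(u−d) = (1.07−0.81)/(1.23−0.81) = 0.6190; the claim prices as the p*-weighted sum of path payoffs discounted by R^4.
Enumerate all 2^4 = 16 price paths (U = up ×1.23, D = down ×0.81); each path with k up-moves has probability p*^k·(1−p*)^(4−k).
DDDD: M=101.2500, payoff=0.0000, prob=0.021061
UDDD: M=153.7500, payoff=0.0000, prob=0.034224
DUDD: M=124.5375, payoff=0.0000, prob=0.034224
UUDD: M=189.1125, payoff=7.4067, prob=0.055615
DDUD: M=101.2500, payoff=0.0000, prob=0.034224
UDUD: M=153.7500, payoff=7.4067, prob=0.055615
DUUD: M=153.1811, payoff=7.4067, prob=0.055615
UUUD: M=232.6084, payoff=0.0000, prob=0.090374
DDDU: M=101.2500, payoff=0.0000, prob=0.034224
UDDU: M=153.7500, payoff=7.4067, prob=0.055615
DUDU: M=124.5375, payoff=7.4067, prob=0.055615
UUDU: M=189.1125, payoff=71.7428, prob=0.090374
DDUU: M=124.0767, payoff=7.4067, prob=0.055615
UDUU: M=188.4128, payoff=71.7428, prob=0.090374
DUUU: M=188.4128, payoff=71.7428, prob=0.090374
UUUU: M=286.1083, payoff=0.0000, prob=0.146858
Price = Σ prob·payoff / R^4 = 21.922550 / 1.310796 = 16.7246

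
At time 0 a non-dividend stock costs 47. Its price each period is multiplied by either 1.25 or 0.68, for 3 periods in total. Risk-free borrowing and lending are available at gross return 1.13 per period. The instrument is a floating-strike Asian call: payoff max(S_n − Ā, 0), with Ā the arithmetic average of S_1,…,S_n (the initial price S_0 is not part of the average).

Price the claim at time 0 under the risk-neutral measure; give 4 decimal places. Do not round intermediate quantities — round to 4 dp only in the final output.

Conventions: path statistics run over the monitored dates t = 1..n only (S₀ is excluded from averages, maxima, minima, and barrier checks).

price = 6.7320

With p* = (R−d)/(u−d) = 0.7895, sum probability × payoff across the paths and divide by R^3.
Enumerate all 2^3 = 8 price paths (U = up ×1.25, D = down ×0.68); each path with k up-moves has probability p*^k·(1−p*)^(3−k).
DDD: Ā=22.8237, payoff=0.0000, prob=0.009331
UDD: Ā=41.9553, payoff=0.0000, prob=0.034991
DUD: Ā=33.0253, payoff=0.0000, prob=0.034991
UUD: Ā=60.7083, payoff=0.0000, prob=0.131214
DDU: Ā=26.9529, payoff=0.2131, prob=0.034991
UDU: Ā=49.5458, payoff=0.3917, prob=0.131214
DUU: Ā=40.6158, payoff=9.3217, prob=0.131214
UUU: Ā=74.6615, payoff=17.1354, prob=0.492054
Price = Σ prob·payoff / R^3 = 9.713539 / 1.442897 = 6.7320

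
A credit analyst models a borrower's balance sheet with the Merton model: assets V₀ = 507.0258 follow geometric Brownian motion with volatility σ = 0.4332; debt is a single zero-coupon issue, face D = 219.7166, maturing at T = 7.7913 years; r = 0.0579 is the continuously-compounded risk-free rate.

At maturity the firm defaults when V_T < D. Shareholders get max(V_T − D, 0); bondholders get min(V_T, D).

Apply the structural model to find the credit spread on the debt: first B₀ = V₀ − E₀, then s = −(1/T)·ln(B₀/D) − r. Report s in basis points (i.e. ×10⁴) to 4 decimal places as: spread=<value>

spread=209.3661

Equity is a call on the firm's assets struck at D = 219.7166:
d₁ = [ln(V₀/D) + (r + σ²/2)T] / (σ√T)
   = [ln(507.0258/219.7166) + (0.0579 + 0.5·0.4332²)·7.7913] / (0.4332·√7.7913)
   = [0.836223 + 1.182183] / 1.209187 = 1.669226
d₂ = d₁ − σ√T = 1.669226 − 1.209187 = 0.460039
N(d₁) = 0.952464,  N(d₂) = 0.677256,  e^(−rT) = 0.636917
E₀ = V₀·N(d₁) − D·e^(−rT)·N(d₂)
   = 507.0258·0.952464 − 219.7166·0.636917·0.677256 = 388.147667
B₀ = V₀ − E₀ = 507.0258 − 388.147667 = 118.878133
spread = −(1/T)·ln(B₀/D) − r = −(1/7.7913)·ln(118.878133/219.7166) − 0.0579 = 0.02093661
in basis points: 0.02093661 × 10⁴ = 209.3661 bp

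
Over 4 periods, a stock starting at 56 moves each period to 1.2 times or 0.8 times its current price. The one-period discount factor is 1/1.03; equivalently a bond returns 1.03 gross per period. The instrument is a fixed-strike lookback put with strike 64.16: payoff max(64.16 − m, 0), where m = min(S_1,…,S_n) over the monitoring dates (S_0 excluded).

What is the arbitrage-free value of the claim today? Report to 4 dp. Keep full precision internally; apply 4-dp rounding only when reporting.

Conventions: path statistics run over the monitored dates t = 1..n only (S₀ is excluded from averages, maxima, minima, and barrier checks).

Under the martingale measure an up-move has probability p* = 0.5750; value the claim as the probability-weighted average of per-path payoffs, discounted 4 periods at R = 1.03.
Enumerate all 2^4 = 16 price paths (U = up ×1.2, D = down ×0.8); each path with k up-moves has probability p*^k·(1−p*)^(4−k).
DDDD: m=22.9376, payoff=41.2224, prob=0.032625
UDDD: m=34.4064, payoff=29.7536, prob=0.044140
DUDD: m=34.4064, payoff=29.7536, prob=0.044140
UUDD: m=51.6096, payoff=12.5504, prob=0.059719
DDUD: m=34.4064, payoff=29.7536, prob=0.044140
UDUD: m=51.6096, payoff=12.5504, prob=0.059719
DUUD: m=44.8000, payoff=19.3600, prob=0.059719
UUUD: m=67.2000, payoff=0.0000, prob=0.080796
DDDU: m=28.6720, payoff=35.4880, prob=0.044140
UDDU: m=43.0080, payoff=21.1520, prob=0.059719
DUDU: m=43.0080, payoff=21.1520, prob=0.059719
UUDU: m=64.5120, payoff=0.0000, prob=0.080796
DDUU: m=35.8400, payoff=28.3200, prob=0.059719
UDUU: m=53.7600, payoff=10.4000, prob=0.080796
DUUU: m=44.8000, payoff=19.3600, prob=0.080796
UUUU: m=67.2000, payoff=0.0000, prob=0.109313
Price = Σ prob·payoff / R^4 = 16.128607 / 1.125509 = 14.3301

price = 14.3301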